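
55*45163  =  2483965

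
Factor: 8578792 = 2^3*53^1*20233^1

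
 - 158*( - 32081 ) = 5068798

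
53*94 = 4982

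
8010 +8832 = 16842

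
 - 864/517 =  - 2 + 170/517 = - 1.67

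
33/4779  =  11/1593 = 0.01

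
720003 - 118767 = 601236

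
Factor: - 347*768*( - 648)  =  2^11*3^5 * 347^1 = 172689408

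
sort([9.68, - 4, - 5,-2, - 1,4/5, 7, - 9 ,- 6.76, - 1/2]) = [ - 9 ,-6.76, - 5, - 4, - 2,-1, - 1/2 , 4/5,7,  9.68 ]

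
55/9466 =55/9466 =0.01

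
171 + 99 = 270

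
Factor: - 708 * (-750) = 2^3*3^2*5^3*59^1 = 531000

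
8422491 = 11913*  707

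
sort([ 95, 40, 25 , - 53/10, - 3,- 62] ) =[ - 62, - 53/10, - 3, 25,40, 95 ] 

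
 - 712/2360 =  - 89/295 = -0.30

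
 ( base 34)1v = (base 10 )65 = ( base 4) 1001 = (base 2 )1000001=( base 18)3b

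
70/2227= 70/2227 = 0.03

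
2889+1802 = 4691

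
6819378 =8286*823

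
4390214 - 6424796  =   - 2034582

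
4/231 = 4/231 = 0.02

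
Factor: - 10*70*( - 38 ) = 26600 = 2^3 *5^2*7^1*19^1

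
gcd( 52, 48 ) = 4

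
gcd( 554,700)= 2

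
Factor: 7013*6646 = 2^1*3323^1*7013^1 = 46608398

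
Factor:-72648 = - 2^3*3^2 * 1009^1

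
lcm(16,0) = 0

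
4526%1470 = 116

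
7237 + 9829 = 17066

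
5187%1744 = 1699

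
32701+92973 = 125674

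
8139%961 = 451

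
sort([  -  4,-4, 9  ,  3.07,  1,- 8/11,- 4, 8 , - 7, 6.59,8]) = [  -  7, - 4,-4,-4, - 8/11,1,3.07,6.59,8,8, 9]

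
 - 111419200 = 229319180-340738380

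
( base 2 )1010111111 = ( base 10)703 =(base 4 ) 22333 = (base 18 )231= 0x2BF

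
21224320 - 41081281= - 19856961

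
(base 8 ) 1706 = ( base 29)149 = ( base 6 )4250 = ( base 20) 286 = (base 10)966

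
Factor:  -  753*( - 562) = 423186 =2^1*3^1*251^1*281^1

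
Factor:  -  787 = -787^1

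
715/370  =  1 + 69/74 = 1.93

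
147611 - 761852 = -614241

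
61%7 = 5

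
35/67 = 35/67 = 0.52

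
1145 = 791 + 354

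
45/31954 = 45/31954  =  0.00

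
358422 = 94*3813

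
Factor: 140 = 2^2 * 5^1*7^1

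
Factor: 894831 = 3^1*7^1*42611^1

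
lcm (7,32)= 224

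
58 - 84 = - 26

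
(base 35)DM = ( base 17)1b1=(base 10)477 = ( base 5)3402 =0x1dd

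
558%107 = 23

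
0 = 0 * 9415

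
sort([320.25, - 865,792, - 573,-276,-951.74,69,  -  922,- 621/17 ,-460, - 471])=[ - 951.74, - 922, - 865,  -  573,-471, - 460,-276, - 621/17,69,320.25,  792 ] 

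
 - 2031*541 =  - 1098771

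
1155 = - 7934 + 9089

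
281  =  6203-5922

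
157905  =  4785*33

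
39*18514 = 722046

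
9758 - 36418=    - 26660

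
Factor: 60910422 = 2^1*3^1*17^1*79^1*7559^1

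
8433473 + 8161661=16595134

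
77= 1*77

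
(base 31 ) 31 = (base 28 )3a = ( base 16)5e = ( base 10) 94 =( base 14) 6A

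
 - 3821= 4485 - 8306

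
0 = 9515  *0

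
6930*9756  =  67609080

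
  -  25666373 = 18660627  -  44327000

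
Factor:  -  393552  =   - 2^4*3^3* 911^1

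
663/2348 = 663/2348 = 0.28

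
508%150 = 58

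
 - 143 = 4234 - 4377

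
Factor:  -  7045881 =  - 3^1 * 2348627^1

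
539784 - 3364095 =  - 2824311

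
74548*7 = 521836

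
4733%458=153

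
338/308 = 169/154= 1.10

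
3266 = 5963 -2697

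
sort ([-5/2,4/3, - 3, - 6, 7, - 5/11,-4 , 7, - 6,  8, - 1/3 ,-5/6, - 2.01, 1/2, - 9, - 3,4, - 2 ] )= [ - 9, - 6, - 6, - 4 , - 3, - 3,  -  5/2, - 2.01,-2,  -  5/6, - 5/11, - 1/3, 1/2,4/3, 4, 7,7, 8]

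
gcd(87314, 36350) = 2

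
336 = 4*84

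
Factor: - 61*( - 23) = 1403=23^1*61^1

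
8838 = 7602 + 1236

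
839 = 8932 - 8093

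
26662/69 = 26662/69 = 386.41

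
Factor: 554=2^1*277^1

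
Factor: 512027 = 31^1 *83^1 *199^1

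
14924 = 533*28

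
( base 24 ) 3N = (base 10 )95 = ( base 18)55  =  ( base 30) 35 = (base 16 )5f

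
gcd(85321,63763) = 1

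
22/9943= 22/9943 = 0.00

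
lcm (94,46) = 2162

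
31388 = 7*4484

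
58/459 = 58/459 =0.13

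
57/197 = 57/197 = 0.29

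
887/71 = 887/71 = 12.49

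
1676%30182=1676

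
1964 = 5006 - 3042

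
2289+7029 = 9318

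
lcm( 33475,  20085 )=100425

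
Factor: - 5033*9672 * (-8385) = 408174890760 = 2^3* 3^2 * 5^1*7^1*13^2*31^1* 43^1*719^1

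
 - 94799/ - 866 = 109+405/866= 109.47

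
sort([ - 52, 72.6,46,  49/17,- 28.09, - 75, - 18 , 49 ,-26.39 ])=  [ - 75,-52, - 28.09,- 26.39, - 18, 49/17,46,49  ,  72.6] 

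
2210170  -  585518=1624652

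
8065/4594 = 8065/4594 = 1.76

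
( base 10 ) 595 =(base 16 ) 253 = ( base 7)1510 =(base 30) JP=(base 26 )mn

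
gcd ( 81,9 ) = 9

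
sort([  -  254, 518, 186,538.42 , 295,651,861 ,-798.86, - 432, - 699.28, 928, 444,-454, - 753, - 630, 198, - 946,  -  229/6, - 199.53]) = [  -  946, -798.86,  -  753, - 699.28,-630,-454,-432, - 254,  -  199.53, - 229/6,186,  198 , 295, 444, 518,538.42,651,861,928]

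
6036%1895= 351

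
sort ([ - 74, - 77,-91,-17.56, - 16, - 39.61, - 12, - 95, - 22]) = [ - 95, - 91, - 77, -74,-39.61, - 22, - 17.56, - 16,-12]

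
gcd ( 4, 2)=2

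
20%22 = 20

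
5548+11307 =16855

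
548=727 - 179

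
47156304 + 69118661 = 116274965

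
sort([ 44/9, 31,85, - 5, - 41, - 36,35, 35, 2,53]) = [  -  41, - 36, - 5 , 2, 44/9, 31, 35,35, 53, 85]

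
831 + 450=1281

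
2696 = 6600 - 3904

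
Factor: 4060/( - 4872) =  - 2^( - 1)*3^( - 1)  *5^1 = - 5/6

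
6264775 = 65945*95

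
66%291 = 66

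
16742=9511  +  7231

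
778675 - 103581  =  675094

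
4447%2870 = 1577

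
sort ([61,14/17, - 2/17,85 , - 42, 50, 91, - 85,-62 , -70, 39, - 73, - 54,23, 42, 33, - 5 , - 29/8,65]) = [ - 85, - 73, - 70,- 62, - 54,-42,- 5,-29/8, - 2/17, 14/17,23, 33, 39, 42,50, 61 , 65, 85, 91]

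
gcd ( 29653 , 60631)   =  1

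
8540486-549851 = 7990635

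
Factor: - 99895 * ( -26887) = 2685876865 = 5^1*7^1*23^1*167^1*19979^1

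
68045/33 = 2061+32/33 = 2061.97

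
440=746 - 306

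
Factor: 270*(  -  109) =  - 2^1*3^3*5^1*109^1 = -29430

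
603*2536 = 1529208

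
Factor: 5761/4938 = 2^( - 1)* 3^( - 1 )*7^1 = 7/6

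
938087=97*9671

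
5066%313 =58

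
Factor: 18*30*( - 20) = - 2^4*3^3*5^2 = - 10800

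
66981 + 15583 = 82564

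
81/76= 81/76 = 1.07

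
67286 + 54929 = 122215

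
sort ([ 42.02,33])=[ 33, 42.02]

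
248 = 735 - 487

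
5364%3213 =2151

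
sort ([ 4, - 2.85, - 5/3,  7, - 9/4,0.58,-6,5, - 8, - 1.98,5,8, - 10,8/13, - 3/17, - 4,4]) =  [ - 10, - 8 , - 6, - 4  , - 2.85,-9/4, - 1.98, - 5/3,  -  3/17,0.58,8/13,4,4, 5,5, 7,8 ]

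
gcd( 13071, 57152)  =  1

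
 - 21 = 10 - 31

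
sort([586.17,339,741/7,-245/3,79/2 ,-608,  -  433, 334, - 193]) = [ - 608, - 433 , - 193,-245/3, 79/2,741/7 , 334,339,586.17] 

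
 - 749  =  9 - 758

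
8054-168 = 7886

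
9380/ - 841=-12 + 712/841=-11.15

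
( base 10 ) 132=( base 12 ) b0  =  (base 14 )96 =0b10000100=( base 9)156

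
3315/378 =1105/126 = 8.77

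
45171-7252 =37919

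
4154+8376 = 12530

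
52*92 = 4784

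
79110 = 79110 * 1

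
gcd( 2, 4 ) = 2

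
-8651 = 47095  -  55746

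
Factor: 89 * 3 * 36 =2^2*3^3 * 89^1 =9612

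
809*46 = 37214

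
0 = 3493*0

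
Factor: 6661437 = 3^1*2220479^1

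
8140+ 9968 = 18108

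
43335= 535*81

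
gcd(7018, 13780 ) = 2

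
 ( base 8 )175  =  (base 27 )4H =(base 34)3N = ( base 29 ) 49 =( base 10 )125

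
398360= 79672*5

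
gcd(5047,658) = 7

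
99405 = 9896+89509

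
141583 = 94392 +47191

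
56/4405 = 56/4405=0.01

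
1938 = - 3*(  -  646) 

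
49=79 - 30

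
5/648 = 5/648 = 0.01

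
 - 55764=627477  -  683241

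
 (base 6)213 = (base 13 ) 63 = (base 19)45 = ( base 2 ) 1010001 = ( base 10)81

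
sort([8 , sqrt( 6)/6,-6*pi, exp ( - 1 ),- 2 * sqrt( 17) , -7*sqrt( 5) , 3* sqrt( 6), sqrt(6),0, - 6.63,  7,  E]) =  [ - 6*pi,  -  7*sqrt( 5), - 2  *sqrt( 17),-6.63, 0,exp( - 1),sqrt( 6 ) /6,sqrt(6),E,7,  3*sqrt( 6), 8]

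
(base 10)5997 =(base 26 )8mh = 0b1011101101101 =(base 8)13555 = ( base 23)B7H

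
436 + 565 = 1001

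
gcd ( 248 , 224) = 8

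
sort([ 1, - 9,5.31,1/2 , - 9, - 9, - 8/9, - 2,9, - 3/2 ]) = [ - 9 , - 9, - 9, - 2, - 3/2, - 8/9,1/2,1 , 5.31,9]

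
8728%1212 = 244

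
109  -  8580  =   - 8471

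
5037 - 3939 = 1098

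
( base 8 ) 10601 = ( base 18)deh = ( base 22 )95f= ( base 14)18C1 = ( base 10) 4481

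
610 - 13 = 597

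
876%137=54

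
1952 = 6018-4066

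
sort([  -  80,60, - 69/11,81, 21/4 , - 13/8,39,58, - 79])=[ - 80,-79, - 69/11, - 13/8, 21/4, 39, 58,60,81 ]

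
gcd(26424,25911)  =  9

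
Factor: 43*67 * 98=2^1*7^2*43^1 * 67^1 = 282338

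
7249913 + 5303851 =12553764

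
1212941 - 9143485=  - 7930544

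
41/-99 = - 1 + 58/99 = -0.41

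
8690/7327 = 1 + 1363/7327  =  1.19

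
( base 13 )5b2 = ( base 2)1111011110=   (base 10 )990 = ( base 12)6A6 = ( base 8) 1736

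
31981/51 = 627+4/51 = 627.08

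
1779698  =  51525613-49745915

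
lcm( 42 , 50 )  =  1050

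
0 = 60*0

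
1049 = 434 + 615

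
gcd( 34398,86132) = 2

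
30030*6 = 180180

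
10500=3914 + 6586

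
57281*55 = 3150455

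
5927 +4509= 10436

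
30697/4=30697/4=7674.25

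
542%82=50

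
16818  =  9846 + 6972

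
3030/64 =1515/32 = 47.34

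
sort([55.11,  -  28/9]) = [ - 28/9, 55.11]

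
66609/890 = 74 + 749/890 =74.84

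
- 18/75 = - 1 + 19/25 = - 0.24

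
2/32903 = 2/32903= 0.00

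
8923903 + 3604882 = 12528785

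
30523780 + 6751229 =37275009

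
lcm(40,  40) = 40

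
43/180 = 43/180=   0.24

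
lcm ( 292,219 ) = 876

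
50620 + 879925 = 930545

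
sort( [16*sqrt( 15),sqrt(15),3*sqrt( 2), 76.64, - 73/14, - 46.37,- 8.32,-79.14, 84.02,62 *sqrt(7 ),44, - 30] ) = [ - 79.14, - 46.37, - 30, - 8.32, - 73/14, sqrt(15),3*sqrt( 2),44 , 16*sqrt( 15),76.64,  84.02,62 * sqrt( 7)]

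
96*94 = 9024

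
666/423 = 74/47 = 1.57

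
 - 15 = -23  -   - 8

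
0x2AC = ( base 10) 684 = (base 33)KO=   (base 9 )840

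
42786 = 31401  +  11385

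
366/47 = 7 + 37/47=7.79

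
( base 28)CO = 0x168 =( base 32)B8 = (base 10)360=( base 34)ak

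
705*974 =686670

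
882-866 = 16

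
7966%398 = 6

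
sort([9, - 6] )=[ - 6,9]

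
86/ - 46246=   -  43/23123  =  - 0.00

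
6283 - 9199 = - 2916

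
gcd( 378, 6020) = 14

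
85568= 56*1528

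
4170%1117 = 819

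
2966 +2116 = 5082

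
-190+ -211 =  - 401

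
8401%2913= 2575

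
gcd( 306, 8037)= 9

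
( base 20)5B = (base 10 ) 111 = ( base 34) 39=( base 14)7d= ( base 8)157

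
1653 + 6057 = 7710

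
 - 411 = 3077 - 3488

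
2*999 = 1998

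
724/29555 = 724/29555=0.02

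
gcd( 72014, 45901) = 1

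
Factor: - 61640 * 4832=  - 2^8*5^1*23^1*67^1*151^1 = - 297844480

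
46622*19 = 885818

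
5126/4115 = 5126/4115=1.25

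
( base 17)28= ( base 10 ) 42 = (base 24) 1i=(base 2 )101010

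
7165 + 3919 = 11084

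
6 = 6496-6490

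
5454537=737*7401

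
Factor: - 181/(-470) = 2^ (-1 )*5^( - 1)*47^(-1)*181^1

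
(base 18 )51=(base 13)70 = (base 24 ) 3j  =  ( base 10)91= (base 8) 133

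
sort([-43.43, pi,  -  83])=[ - 83 , - 43.43, pi ]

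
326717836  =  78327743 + 248390093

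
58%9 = 4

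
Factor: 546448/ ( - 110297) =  - 2^4 *7^2 *11^( - 1)*17^1 * 37^(-1) * 41^1*271^( - 1)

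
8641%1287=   919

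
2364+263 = 2627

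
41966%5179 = 534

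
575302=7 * 82186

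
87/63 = 29/21 = 1.38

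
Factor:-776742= - 2^1*3^1*129457^1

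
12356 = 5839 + 6517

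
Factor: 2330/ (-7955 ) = - 466/1591  =  - 2^1*37^(-1)*43^ ( - 1)*233^1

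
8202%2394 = 1020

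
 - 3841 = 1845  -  5686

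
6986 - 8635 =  - 1649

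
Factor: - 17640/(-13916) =90/71 =2^1 * 3^2 * 5^1 * 71^( - 1)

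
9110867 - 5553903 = 3556964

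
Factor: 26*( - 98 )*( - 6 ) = 2^3*3^1*7^2*13^1 = 15288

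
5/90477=5/90477 = 0.00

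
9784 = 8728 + 1056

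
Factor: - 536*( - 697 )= 2^3*17^1*41^1*67^1 = 373592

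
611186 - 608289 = 2897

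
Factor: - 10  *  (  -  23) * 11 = 2530 = 2^1 *5^1*11^1*23^1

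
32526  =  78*417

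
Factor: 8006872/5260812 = 2001718/1315203 = 2^1*3^( - 1)*438401^(- 1)*1000859^1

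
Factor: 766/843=2^1*3^(-1)*281^(-1 )* 383^1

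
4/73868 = 1/18467 = 0.00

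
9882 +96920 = 106802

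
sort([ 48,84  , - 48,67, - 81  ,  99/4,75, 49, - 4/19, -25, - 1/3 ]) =[ - 81, - 48, - 25,-1/3, - 4/19,99/4,48, 49 , 67, 75 , 84] 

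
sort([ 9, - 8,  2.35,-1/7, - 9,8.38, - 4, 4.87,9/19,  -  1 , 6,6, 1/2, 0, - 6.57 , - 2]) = [- 9, - 8  , - 6.57,-4, -2,-1,-1/7, 0,9/19, 1/2 , 2.35,4.87, 6,6,8.38,9]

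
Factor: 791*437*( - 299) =  -  7^1*13^1*19^1*23^2*113^1 = -103354433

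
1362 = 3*454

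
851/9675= 851/9675 =0.09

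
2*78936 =157872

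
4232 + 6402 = 10634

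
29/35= 29/35=0.83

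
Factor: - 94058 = -2^1*131^1*  359^1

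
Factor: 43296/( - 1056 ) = -41^1 = -41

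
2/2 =1 = 1.00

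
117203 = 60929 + 56274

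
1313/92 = 14 + 25/92 = 14.27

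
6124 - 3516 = 2608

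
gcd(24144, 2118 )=6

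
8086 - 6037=2049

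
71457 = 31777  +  39680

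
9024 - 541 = 8483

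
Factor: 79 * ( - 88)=- 2^3*11^1*79^1 = -6952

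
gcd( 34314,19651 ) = 43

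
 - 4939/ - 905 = 5 + 414/905 = 5.46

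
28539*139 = 3966921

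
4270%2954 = 1316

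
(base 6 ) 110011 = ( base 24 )fi7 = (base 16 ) 2377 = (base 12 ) 5307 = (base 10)9079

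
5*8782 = 43910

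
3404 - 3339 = 65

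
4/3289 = 4/3289 =0.00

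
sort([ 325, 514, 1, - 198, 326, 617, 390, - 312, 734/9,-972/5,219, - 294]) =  [ - 312, - 294,-198,-972/5,1, 734/9, 219,  325,  326 , 390,  514, 617]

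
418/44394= 209/22197 = 0.01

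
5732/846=2866/423 = 6.78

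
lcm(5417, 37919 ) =37919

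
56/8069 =56/8069 = 0.01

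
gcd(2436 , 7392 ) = 84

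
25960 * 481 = 12486760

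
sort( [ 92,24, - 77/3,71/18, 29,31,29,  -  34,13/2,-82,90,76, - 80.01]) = [-82,  -  80.01,-34,-77/3,71/18, 13/2, 24, 29,29 , 31,76,90, 92]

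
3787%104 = 43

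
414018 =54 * 7667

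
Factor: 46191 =3^1 * 89^1  *173^1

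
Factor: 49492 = 2^2*12373^1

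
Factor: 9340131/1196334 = 3113377/398778= 2^( - 1 ) * 3^( - 1 ) * 73^1*42649^1*66463^(-1 )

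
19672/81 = 19672/81 = 242.86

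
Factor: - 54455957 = - 19^1*1301^1*2203^1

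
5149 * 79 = 406771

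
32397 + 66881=99278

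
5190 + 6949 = 12139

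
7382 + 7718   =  15100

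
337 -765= - 428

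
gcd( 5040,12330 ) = 90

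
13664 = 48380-34716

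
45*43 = 1935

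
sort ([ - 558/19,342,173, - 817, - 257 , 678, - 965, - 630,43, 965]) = [  -  965, - 817, - 630, - 257,-558/19,43 , 173, 342,678,  965 ] 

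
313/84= 3+61/84 = 3.73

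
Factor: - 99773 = - 17^1*5869^1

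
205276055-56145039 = 149131016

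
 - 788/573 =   -  2 + 358/573 = - 1.38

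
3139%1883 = 1256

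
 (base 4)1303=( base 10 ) 115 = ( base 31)3m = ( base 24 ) 4j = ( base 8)163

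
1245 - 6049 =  - 4804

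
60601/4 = 15150  +  1/4 = 15150.25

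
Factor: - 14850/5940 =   -  5/2 = -  2^(-1)*5^1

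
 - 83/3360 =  - 1+3277/3360 = -0.02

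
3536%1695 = 146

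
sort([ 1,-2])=[ - 2,1]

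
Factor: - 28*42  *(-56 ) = 2^6*3^1 *7^3 = 65856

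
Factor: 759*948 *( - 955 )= - 2^2*3^2* 5^1 *11^1*23^1*79^1* 191^1 = - 687153060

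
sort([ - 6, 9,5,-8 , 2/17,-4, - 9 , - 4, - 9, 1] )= [-9,-9, - 8, - 6, - 4, - 4, 2/17,1,5 , 9 ] 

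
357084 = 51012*7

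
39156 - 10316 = 28840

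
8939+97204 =106143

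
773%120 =53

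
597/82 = 597/82= 7.28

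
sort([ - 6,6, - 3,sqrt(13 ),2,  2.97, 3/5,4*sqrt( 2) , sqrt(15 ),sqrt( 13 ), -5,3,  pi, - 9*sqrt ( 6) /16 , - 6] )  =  [ - 6, - 6, - 5, - 3, - 9*sqrt( 6)/16,3/5,2, 2.97,3, pi , sqrt( 13),sqrt (13 ), sqrt( 15 ), 4 * sqrt(2 ),6]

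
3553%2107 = 1446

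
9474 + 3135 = 12609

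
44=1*44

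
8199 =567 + 7632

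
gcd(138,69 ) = 69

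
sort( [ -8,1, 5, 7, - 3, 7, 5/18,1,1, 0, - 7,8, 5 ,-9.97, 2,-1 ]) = [  -  9.97, - 8 ,-7, - 3, - 1,0 , 5/18, 1, 1,1,2, 5,5 , 7, 7,8 ]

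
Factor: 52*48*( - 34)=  - 84864 = - 2^7*3^1*13^1*17^1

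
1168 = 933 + 235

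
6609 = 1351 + 5258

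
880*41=36080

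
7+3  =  10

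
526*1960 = 1030960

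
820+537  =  1357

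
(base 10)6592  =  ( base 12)3994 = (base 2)1100111000000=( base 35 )5DC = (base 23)cae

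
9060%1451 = 354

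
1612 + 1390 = 3002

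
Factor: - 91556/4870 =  - 94/5 = - 2^1*5^( - 1)*47^1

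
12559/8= 12559/8 = 1569.88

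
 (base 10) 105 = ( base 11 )96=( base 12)89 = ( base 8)151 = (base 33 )36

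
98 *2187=214326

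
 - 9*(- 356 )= 3204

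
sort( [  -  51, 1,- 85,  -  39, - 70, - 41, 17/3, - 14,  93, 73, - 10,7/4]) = [-85, - 70, - 51, - 41 , - 39, - 14, - 10, 1, 7/4, 17/3,73, 93]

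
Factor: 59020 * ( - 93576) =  - 2^5*3^1*5^1*7^1*13^1 * 227^1 * 557^1 = - 5522855520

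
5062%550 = 112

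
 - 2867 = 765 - 3632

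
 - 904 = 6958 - 7862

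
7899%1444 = 679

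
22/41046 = 11/20523 =0.00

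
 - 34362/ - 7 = 4908 + 6/7=4908.86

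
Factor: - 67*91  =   - 6097 = - 7^1*13^1*67^1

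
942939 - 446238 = 496701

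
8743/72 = 8743/72 = 121.43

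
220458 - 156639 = 63819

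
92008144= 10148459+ 81859685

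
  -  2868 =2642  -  5510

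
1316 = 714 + 602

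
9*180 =1620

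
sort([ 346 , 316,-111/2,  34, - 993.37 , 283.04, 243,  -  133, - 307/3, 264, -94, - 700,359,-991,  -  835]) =[-993.37,-991,-835, - 700,  -  133 ,-307/3,-94,-111/2,  34,243,  264, 283.04, 316 , 346, 359] 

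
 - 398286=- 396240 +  - 2046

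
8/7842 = 4/3921 =0.00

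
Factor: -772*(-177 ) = 136644  =  2^2*3^1*59^1*193^1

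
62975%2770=2035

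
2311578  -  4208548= - 1896970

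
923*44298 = 40887054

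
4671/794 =4671/794  =  5.88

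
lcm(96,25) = 2400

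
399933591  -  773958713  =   - 374025122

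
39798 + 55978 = 95776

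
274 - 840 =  - 566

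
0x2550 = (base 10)9552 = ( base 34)88w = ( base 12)5640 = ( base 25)f72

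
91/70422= 91/70422  =  0.00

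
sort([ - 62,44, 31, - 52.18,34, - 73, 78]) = [- 73, - 62, - 52.18,31,34,44, 78 ] 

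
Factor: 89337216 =2^7*3^1*83^1*2803^1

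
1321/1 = 1321=1321.00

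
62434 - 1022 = 61412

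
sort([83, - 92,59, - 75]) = [-92, - 75,59,83]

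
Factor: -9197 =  - 17^1 * 541^1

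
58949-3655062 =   -  3596113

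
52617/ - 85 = -620+83/85 = -  619.02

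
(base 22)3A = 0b1001100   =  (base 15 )51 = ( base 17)48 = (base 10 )76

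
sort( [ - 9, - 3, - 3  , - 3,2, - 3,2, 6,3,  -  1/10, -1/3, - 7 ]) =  [ - 9, - 7 , - 3, - 3, - 3, - 3, - 1/3, - 1/10, 2, 2,3,6]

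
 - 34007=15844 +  - 49851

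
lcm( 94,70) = 3290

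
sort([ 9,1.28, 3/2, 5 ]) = [ 1.28, 3/2, 5,9]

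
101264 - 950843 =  - 849579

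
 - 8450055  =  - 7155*1181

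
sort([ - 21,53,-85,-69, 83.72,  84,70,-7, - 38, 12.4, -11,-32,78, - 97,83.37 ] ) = [ - 97, - 85,-69, -38,-32, -21, - 11, - 7, 12.4, 53,70, 78,83.37,83.72, 84 ]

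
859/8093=859/8093 =0.11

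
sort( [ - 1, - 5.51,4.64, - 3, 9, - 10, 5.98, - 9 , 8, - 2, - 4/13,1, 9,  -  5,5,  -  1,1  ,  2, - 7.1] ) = [ - 10,  -  9, - 7.1, - 5.51,  -  5,  -  3, -2, - 1, - 1,  -  4/13,1,1,2,4.64,5, 5.98,8, 9,  9] 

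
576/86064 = 12/1793= 0.01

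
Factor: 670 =2^1*5^1* 67^1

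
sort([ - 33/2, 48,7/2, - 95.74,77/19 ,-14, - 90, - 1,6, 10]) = [ - 95.74,- 90,  -  33/2, - 14, - 1, 7/2,77/19,6, 10, 48]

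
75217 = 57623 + 17594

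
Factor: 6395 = 5^1*1279^1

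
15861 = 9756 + 6105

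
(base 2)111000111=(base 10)455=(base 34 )DD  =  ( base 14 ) 247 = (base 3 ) 121212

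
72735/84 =24245/28 = 865.89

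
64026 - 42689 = 21337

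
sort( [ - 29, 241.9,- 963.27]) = [ - 963.27 , - 29 , 241.9]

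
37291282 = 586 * 63637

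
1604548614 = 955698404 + 648850210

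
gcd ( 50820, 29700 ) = 660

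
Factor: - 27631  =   - 27631^1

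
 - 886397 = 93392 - 979789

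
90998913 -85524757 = 5474156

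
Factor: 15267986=2^1*421^1*18133^1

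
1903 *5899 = 11225797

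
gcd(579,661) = 1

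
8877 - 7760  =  1117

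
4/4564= 1/1141= 0.00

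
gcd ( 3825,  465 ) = 15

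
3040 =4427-1387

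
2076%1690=386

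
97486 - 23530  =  73956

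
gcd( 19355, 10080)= 35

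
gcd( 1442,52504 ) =2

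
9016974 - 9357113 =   -  340139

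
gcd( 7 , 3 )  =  1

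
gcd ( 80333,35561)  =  1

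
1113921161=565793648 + 548127513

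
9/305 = 9/305=0.03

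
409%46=41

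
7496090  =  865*8666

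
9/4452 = 3/1484  =  0.00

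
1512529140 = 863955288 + 648573852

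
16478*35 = 576730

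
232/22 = 10+6/11 = 10.55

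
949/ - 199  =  -949/199=- 4.77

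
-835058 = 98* ( - 8521 ) 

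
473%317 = 156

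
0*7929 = 0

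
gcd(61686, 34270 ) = 6854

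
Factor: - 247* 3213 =- 793611 = - 3^3*7^1*13^1*17^1*19^1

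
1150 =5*230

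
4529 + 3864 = 8393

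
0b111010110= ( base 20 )13a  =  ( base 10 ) 470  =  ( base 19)15e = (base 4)13112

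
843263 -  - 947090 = 1790353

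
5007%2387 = 233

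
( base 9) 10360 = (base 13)3177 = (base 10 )6858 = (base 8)15312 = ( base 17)16C7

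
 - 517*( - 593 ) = 306581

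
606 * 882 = 534492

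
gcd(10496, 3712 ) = 128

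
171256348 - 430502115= -259245767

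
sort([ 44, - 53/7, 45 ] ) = [ - 53/7, 44,45]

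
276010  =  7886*35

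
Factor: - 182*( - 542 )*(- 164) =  -16177616   =  -2^4*7^1*13^1*41^1*271^1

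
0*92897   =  0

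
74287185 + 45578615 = 119865800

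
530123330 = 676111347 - 145988017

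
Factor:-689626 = -2^1*7^2*31^1 * 227^1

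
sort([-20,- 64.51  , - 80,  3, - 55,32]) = [ - 80, - 64.51, - 55, - 20,3,32]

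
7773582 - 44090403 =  - 36316821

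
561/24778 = 561/24778 = 0.02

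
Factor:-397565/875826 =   -  56795/125118 = - 2^(-1)*3^( - 3)*5^1*7^( - 1 )*37^1 * 307^1*331^( -1 )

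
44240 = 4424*10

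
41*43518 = 1784238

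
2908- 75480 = - 72572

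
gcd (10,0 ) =10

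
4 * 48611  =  194444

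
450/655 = 90/131  =  0.69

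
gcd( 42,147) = 21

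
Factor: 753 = 3^1*251^1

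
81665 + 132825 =214490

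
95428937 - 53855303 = 41573634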